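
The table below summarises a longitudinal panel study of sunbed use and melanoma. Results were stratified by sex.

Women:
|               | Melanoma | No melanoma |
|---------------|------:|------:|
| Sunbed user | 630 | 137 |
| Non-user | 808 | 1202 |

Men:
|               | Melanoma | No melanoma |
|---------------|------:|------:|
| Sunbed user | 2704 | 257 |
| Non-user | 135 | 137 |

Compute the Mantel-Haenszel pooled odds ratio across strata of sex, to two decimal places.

7.65

OR_MH = Σ(aᵢdᵢ/nᵢ) / Σ(bᵢcᵢ/nᵢ), where nᵢ is the stratum total.
Stratum 1 (Women): n = 2777; a·d/n = 630·1202/2777 = 272.6900; b·c/n = 137·808/2777 = 39.8617
Stratum 2 (Men): n = 3233; a·d/n = 2704·137/3233 = 114.5834; b·c/n = 257·135/3233 = 10.7315
OR_MH = (272.6900 + 114.5834) / (39.8617 + 10.7315) = 387.2733 / 50.5932 = 7.65465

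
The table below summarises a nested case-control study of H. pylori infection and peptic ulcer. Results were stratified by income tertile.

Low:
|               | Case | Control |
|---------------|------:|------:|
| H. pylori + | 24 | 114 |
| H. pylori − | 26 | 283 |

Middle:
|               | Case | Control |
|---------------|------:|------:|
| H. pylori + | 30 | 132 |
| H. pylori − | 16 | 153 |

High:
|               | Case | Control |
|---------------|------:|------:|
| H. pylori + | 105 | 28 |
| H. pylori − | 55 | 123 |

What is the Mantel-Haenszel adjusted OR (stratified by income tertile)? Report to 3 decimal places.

3.930

OR_MH = Σ(aᵢdᵢ/nᵢ) / Σ(bᵢcᵢ/nᵢ), where nᵢ is the stratum total.
Stratum 1 (Low): n = 447; a·d/n = 24·283/447 = 15.1946; b·c/n = 114·26/447 = 6.6309
Stratum 2 (Middle): n = 331; a·d/n = 30·153/331 = 13.8671; b·c/n = 132·16/331 = 6.3807
Stratum 3 (High): n = 311; a·d/n = 105·123/311 = 41.5273; b·c/n = 28·55/311 = 4.9518
OR_MH = (15.1946 + 13.8671 + 41.5273) / (6.6309 + 6.3807 + 4.9518) = 70.5890 / 17.9633 = 3.92962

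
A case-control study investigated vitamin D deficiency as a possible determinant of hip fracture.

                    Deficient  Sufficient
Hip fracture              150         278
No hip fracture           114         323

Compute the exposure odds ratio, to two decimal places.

Reading the table with exposure as columns: a = 150 (Deficient, case), b = 114 (Deficient, non-case), c = 278 (Sufficient, case), d = 323.
OR = (a·d)/(b·c) = (150 × 323) / (114 × 278) = 48450 / 31692 = 1.52878
The odds of hip fracture are about 1.53 times as high in the deficient group.

1.53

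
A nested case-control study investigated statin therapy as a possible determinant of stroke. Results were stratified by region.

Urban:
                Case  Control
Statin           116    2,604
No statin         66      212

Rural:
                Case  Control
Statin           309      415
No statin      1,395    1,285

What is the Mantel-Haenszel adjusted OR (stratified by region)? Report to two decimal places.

OR_MH = Σ(aᵢdᵢ/nᵢ) / Σ(bᵢcᵢ/nᵢ), where nᵢ is the stratum total.
Stratum 1 (Urban): n = 2998; a·d/n = 116·212/2998 = 8.2028; b·c/n = 2604·66/2998 = 57.3262
Stratum 2 (Rural): n = 3404; a·d/n = 309·1285/3404 = 116.6466; b·c/n = 415·1395/3404 = 170.0720
OR_MH = (8.2028 + 116.6466) / (57.3262 + 170.0720) = 124.8494 / 227.3982 = 0.54903

0.55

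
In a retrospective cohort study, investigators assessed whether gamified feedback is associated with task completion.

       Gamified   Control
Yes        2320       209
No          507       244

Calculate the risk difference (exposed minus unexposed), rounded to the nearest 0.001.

Reading the table with exposure as columns: a = 2320 (Gamified, case), b = 507 (Gamified, non-case), c = 209 (Control, case), d = 244.
Risk in exposed = 2320/2827 = 0.820658; risk in unexposed = 209/453 = 0.461369.
Risk difference = 0.820658 − 0.461369 = 0.359289

0.359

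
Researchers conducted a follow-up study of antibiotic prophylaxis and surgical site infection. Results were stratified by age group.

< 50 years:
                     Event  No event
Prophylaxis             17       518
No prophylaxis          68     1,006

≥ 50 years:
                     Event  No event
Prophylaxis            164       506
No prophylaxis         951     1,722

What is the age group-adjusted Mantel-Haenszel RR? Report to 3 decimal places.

RR_MH = Σ(aᵢ·n₀ᵢ/nᵢ) / Σ(cᵢ·n₁ᵢ/nᵢ), with n₁ᵢ = aᵢ+bᵢ (exposed), n₀ᵢ = cᵢ+dᵢ (unexposed), nᵢ = n₁ᵢ+n₀ᵢ.
Stratum 1 (< 50 years): n₁ = 535, n₀ = 1074, n = 1609; a·n₀/n = 17·1074/1609 = 11.3474; c·n₁/n = 68·535/1609 = 22.6103
Stratum 2 (≥ 50 years): n₁ = 670, n₀ = 2673, n = 3343; a·n₀/n = 164·2673/3343 = 131.1313; c·n₁/n = 951·670/3343 = 190.5983
RR_MH = (11.3474 + 131.1313) / (22.6103 + 190.5983) = 142.4787 / 213.2086 = 0.66826

0.668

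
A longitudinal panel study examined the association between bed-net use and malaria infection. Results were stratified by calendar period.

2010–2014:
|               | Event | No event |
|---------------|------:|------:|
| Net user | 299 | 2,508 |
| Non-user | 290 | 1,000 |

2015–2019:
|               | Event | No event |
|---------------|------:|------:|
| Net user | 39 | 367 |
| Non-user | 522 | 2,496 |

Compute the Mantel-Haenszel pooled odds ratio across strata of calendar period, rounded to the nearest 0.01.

OR_MH = Σ(aᵢdᵢ/nᵢ) / Σ(bᵢcᵢ/nᵢ), where nᵢ is the stratum total.
Stratum 1 (2010–2014): n = 4097; a·d/n = 299·1000/4097 = 72.9802; b·c/n = 2508·290/4097 = 177.5250
Stratum 2 (2015–2019): n = 3424; a·d/n = 39·2496/3424 = 28.4299; b·c/n = 367·522/3424 = 55.9504
OR_MH = (72.9802 + 28.4299) / (177.5250 + 55.9504) = 101.4101 / 233.4754 = 0.43435

0.43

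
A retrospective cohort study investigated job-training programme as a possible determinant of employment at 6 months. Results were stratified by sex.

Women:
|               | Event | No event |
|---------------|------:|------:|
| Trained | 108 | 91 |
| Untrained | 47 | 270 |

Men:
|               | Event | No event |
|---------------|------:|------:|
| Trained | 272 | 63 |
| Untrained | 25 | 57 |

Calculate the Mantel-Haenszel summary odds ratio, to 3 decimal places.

OR_MH = Σ(aᵢdᵢ/nᵢ) / Σ(bᵢcᵢ/nᵢ), where nᵢ is the stratum total.
Stratum 1 (Women): n = 516; a·d/n = 108·270/516 = 56.5116; b·c/n = 91·47/516 = 8.2888
Stratum 2 (Men): n = 417; a·d/n = 272·57/417 = 37.1799; b·c/n = 63·25/417 = 3.7770
OR_MH = (56.5116 + 37.1799) / (8.2888 + 3.7770) = 93.6915 / 12.0657 = 7.76509

7.765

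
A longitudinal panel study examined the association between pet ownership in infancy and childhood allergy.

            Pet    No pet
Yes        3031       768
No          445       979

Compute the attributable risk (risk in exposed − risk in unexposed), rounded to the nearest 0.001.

0.432

Reading the table with exposure as columns: a = 3031 (Pet, case), b = 445 (Pet, non-case), c = 768 (No pet, case), d = 979.
Risk in exposed = 3031/3476 = 0.871979; risk in unexposed = 768/1747 = 0.439611.
Risk difference = 0.871979 − 0.439611 = 0.432369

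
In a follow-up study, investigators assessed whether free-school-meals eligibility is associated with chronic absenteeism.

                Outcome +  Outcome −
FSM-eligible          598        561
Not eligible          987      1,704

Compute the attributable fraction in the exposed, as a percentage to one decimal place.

28.9

Cells: a = 598, b = 561, c = 987, d = 1704.
Risk in exposed = 598/1159 = 0.51596; risk in unexposed = 987/2691 = 0.36678.
RR = 0.51596/0.36678 = 1.40674
AR% = (RR − 1)/RR × 100 = (1.40674 − 1)/1.40674 × 100 = 28.9137%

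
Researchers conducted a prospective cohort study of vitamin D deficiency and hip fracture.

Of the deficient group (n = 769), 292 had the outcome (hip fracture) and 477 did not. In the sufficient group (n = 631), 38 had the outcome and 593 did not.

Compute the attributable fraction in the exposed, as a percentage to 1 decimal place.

From the description: a = 292, b = 477, c = 38, d = 593.
Risk in exposed = 292/769 = 0.37971; risk in unexposed = 38/631 = 0.06022.
RR = 0.37971/0.06022 = 6.30525
AR% = (RR − 1)/RR × 100 = (6.30525 − 1)/6.30525 × 100 = 84.1402%

84.1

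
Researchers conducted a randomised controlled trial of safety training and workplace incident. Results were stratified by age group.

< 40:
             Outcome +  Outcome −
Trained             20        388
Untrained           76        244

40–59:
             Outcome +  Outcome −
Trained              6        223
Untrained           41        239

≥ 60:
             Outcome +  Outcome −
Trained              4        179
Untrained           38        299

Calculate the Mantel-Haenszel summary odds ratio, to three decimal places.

OR_MH = Σ(aᵢdᵢ/nᵢ) / Σ(bᵢcᵢ/nᵢ), where nᵢ is the stratum total.
Stratum 1 (< 40): n = 728; a·d/n = 20·244/728 = 6.7033; b·c/n = 388·76/728 = 40.5055
Stratum 2 (40–59): n = 509; a·d/n = 6·239/509 = 2.8173; b·c/n = 223·41/509 = 17.9627
Stratum 3 (≥ 60): n = 520; a·d/n = 4·299/520 = 2.3000; b·c/n = 179·38/520 = 13.0808
OR_MH = (6.7033 + 2.8173 + 2.3000) / (40.5055 + 17.9627 + 13.0808) = 11.8206 / 71.5489 = 0.16521

0.165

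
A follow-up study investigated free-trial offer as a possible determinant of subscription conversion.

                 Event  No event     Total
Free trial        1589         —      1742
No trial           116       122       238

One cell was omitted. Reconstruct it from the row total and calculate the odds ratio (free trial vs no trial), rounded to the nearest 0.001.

10.923

The missing cell is in the exposed row: 1742 − 1589 = 153.
So a = 1589, b = 153, c = 116, d = 122.
OR = (a·d)/(b·c) = (1589 × 122) / (153 × 116) = 193858 / 17748 = 10.92281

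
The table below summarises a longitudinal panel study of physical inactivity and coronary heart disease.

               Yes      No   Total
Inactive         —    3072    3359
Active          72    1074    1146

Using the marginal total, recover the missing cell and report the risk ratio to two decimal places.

1.36

The missing cell is in the exposed row: 3359 − 3072 = 287.
So a = 287, b = 3072, c = 72, d = 1074.
RR = [a/(a+b)] / [c/(c+d)] = (287/3359) / (72/1146) = 0.08544/0.06283 = 1.35995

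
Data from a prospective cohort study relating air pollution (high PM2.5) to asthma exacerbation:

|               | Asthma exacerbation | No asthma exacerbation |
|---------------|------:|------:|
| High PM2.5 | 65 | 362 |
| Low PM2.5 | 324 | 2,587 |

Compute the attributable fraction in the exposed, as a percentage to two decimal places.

Cells: a = 65, b = 362, c = 324, d = 2587.
Risk in exposed = 65/427 = 0.15222; risk in unexposed = 324/2911 = 0.11130.
RR = 0.15222/0.11130 = 1.36767
AR% = (RR − 1)/RR × 100 = (1.36767 − 1)/1.36767 × 100 = 26.8832%

26.88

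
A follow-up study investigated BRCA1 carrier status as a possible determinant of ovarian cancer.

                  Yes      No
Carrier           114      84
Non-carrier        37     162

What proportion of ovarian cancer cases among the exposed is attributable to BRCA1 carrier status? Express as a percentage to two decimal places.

67.71

Cells: a = 114, b = 84, c = 37, d = 162.
Risk in exposed = 114/198 = 0.57576; risk in unexposed = 37/199 = 0.18593.
RR = 0.57576/0.18593 = 3.09664
AR% = (RR − 1)/RR × 100 = (3.09664 − 1)/3.09664 × 100 = 67.7070%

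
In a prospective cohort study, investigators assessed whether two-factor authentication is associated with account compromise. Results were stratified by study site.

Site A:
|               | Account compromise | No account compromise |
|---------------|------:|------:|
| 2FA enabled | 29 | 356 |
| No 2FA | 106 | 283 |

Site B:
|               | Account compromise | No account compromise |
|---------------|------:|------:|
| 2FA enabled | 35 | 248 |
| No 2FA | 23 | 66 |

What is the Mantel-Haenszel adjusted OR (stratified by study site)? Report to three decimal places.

OR_MH = Σ(aᵢdᵢ/nᵢ) / Σ(bᵢcᵢ/nᵢ), where nᵢ is the stratum total.
Stratum 1 (Site A): n = 774; a·d/n = 29·283/774 = 10.6034; b·c/n = 356·106/774 = 48.7545
Stratum 2 (Site B): n = 372; a·d/n = 35·66/372 = 6.2097; b·c/n = 248·23/372 = 15.3333
OR_MH = (10.6034 + 6.2097) / (48.7545 + 15.3333) = 16.8130 / 64.0879 = 0.26234

0.262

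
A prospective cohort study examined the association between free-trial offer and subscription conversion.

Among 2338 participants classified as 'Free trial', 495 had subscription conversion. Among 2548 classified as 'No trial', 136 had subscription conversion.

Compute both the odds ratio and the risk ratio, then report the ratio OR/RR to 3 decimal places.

From the description: a = 495, b = 1843, c = 136, d = 2412.
OR = (495·2412)/(1843·136) = 1193940/250648 = 4.76341
Risk in exposed = 495/2338 = 0.21172; risk in unexposed = 136/2548 = 0.05338; RR = 3.96663
OR/RR = 4.76341 / 3.96663 = 1.20087
The outcome is not rare, so the OR lies further from 1 than the RR.

1.201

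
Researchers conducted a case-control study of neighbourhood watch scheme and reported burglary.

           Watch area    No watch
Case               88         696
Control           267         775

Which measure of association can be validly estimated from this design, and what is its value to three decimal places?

Reading the table with exposure as columns: a = 88 (Watch area, case), b = 267 (Watch area, non-case), c = 696 (No watch, case), d = 775.
This is a case-control study: participants were sampled on outcome status, so risks in the source population cannot be estimated directly — relative risk is not valid here. The odds ratio is the appropriate measure.
OR = (a·d)/(b·c) = (88 × 775) / (267 × 696) = 68200 / 185832 = 0.36700

0.367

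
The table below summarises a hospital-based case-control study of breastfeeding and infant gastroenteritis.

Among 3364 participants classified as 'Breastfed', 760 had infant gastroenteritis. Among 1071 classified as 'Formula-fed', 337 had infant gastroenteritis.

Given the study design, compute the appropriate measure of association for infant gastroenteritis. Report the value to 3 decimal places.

0.636

From the description: a = 760, b = 2604, c = 337, d = 734.
This is a hospital-based case-control study: participants were sampled on outcome status, so risks in the source population cannot be estimated directly — relative risk is not valid here. The odds ratio is the appropriate measure.
OR = (a·d)/(b·c) = (760 × 734) / (2604 × 337) = 557840 / 877548 = 0.63568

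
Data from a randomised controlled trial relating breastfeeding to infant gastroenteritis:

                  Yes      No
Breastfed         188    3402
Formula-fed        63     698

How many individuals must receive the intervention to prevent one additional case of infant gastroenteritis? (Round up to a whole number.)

33

Risk in treated group = 188/3590 = 0.05237; risk in control = 63/761 = 0.08279.
Absolute risk reduction = 0.08279 − 0.05237 = 0.03042
NNT = 1 / ARR = 1 / 0.03042 = 32.875 → round up → 33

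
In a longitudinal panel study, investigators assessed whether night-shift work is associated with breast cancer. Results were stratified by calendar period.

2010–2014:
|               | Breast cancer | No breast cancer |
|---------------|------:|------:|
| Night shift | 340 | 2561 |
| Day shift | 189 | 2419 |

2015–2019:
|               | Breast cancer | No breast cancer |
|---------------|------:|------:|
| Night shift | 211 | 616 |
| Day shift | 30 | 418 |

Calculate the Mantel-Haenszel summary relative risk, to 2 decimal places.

RR_MH = Σ(aᵢ·n₀ᵢ/nᵢ) / Σ(cᵢ·n₁ᵢ/nᵢ), with n₁ᵢ = aᵢ+bᵢ (exposed), n₀ᵢ = cᵢ+dᵢ (unexposed), nᵢ = n₁ᵢ+n₀ᵢ.
Stratum 1 (2010–2014): n₁ = 2901, n₀ = 2608, n = 5509; a·n₀/n = 340·2608/5509 = 160.9584; c·n₁/n = 189·2901/5509 = 99.5260
Stratum 2 (2015–2019): n₁ = 827, n₀ = 448, n = 1275; a·n₀/n = 211·448/1275 = 74.1396; c·n₁/n = 30·827/1275 = 19.4588
RR_MH = (160.9584 + 74.1396) / (99.5260 + 19.4588) = 235.0980 / 118.9849 = 1.97586

1.98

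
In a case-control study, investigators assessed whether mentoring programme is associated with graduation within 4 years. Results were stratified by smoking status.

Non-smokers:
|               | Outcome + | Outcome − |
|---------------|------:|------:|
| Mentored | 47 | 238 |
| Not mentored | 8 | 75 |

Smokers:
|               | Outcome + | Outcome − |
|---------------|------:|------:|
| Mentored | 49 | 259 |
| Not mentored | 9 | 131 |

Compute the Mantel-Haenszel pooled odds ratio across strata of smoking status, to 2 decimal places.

2.30

OR_MH = Σ(aᵢdᵢ/nᵢ) / Σ(bᵢcᵢ/nᵢ), where nᵢ is the stratum total.
Stratum 1 (Non-smokers): n = 368; a·d/n = 47·75/368 = 9.5788; b·c/n = 238·8/368 = 5.1739
Stratum 2 (Smokers): n = 448; a·d/n = 49·131/448 = 14.3281; b·c/n = 259·9/448 = 5.2031
OR_MH = (9.5788 + 14.3281) / (5.1739 + 5.2031) = 23.9069 / 10.3770 = 2.30383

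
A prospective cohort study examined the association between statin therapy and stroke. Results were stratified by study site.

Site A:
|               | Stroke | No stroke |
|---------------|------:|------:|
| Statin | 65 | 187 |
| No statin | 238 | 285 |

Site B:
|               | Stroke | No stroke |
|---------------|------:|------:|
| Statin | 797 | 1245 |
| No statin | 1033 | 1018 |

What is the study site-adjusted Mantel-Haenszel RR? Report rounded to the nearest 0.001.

RR_MH = Σ(aᵢ·n₀ᵢ/nᵢ) / Σ(cᵢ·n₁ᵢ/nᵢ), with n₁ᵢ = aᵢ+bᵢ (exposed), n₀ᵢ = cᵢ+dᵢ (unexposed), nᵢ = n₁ᵢ+n₀ᵢ.
Stratum 1 (Site A): n₁ = 252, n₀ = 523, n = 775; a·n₀/n = 65·523/775 = 43.8645; c·n₁/n = 238·252/775 = 77.3884
Stratum 2 (Site B): n₁ = 2042, n₀ = 2051, n = 4093; a·n₀/n = 797·2051/4093 = 399.3763; c·n₁/n = 1033·2042/4093 = 515.3643
RR_MH = (43.8645 + 399.3763) / (77.3884 + 515.3643) = 443.2408 / 592.7527 = 0.74777

0.748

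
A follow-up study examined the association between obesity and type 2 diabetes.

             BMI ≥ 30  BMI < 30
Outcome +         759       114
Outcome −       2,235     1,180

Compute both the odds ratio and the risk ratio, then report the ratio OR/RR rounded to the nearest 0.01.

Reading the table with exposure as columns: a = 759 (BMI ≥ 30, case), b = 2235 (BMI ≥ 30, non-case), c = 114 (BMI < 30, case), d = 1180.
OR = (759·1180)/(2235·114) = 895620/254790 = 3.51513
Risk in exposed = 759/2994 = 0.25351; risk in unexposed = 114/1294 = 0.08810; RR = 2.87753
OR/RR = 3.51513 / 2.87753 = 1.22158
The outcome is not rare, so the OR lies further from 1 than the RR.

1.22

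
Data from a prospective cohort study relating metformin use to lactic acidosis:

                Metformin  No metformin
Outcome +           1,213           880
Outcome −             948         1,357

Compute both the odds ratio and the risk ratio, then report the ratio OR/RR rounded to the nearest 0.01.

Reading the table with exposure as columns: a = 1213 (Metformin, case), b = 948 (Metformin, non-case), c = 880 (No metformin, case), d = 1357.
OR = (1213·1357)/(948·880) = 1646041/834240 = 1.97310
Risk in exposed = 1213/2161 = 0.56131; risk in unexposed = 880/2237 = 0.39338; RR = 1.42689
OR/RR = 1.97310 / 1.42689 = 1.38280
The outcome is not rare, so the OR lies further from 1 than the RR.

1.38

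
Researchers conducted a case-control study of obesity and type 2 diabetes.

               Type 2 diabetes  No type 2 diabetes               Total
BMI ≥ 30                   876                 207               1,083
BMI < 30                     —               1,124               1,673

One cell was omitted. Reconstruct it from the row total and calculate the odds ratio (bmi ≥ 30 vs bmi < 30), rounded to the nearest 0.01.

8.66

The missing cell is in the unexposed row: 1673 − 1124 = 549.
So a = 876, b = 207, c = 549, d = 1124.
OR = (a·d)/(b·c) = (876 × 1124) / (207 × 549) = 984624 / 113643 = 8.66419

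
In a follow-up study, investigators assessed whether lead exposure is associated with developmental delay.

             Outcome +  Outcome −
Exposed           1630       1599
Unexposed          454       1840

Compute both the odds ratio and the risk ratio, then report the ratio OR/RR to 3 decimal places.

1.620

Cells: a = 1630, b = 1599, c = 454, d = 1840.
OR = (1630·1840)/(1599·454) = 2999200/725946 = 4.13144
Risk in exposed = 1630/3229 = 0.50480; risk in unexposed = 454/2294 = 0.19791; RR = 2.55069
OR/RR = 4.13144 / 2.55069 = 1.61974
The outcome is not rare, so the OR lies further from 1 than the RR.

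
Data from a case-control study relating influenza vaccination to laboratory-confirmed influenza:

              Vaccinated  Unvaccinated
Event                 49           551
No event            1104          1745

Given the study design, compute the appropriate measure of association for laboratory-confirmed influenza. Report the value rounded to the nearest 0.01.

0.14

Reading the table with exposure as columns: a = 49 (Vaccinated, case), b = 1104 (Vaccinated, non-case), c = 551 (Unvaccinated, case), d = 1745.
This is a case-control study: participants were sampled on outcome status, so risks in the source population cannot be estimated directly — relative risk is not valid here. The odds ratio is the appropriate measure.
OR = (a·d)/(b·c) = (49 × 1745) / (1104 × 551) = 85505 / 608304 = 0.14056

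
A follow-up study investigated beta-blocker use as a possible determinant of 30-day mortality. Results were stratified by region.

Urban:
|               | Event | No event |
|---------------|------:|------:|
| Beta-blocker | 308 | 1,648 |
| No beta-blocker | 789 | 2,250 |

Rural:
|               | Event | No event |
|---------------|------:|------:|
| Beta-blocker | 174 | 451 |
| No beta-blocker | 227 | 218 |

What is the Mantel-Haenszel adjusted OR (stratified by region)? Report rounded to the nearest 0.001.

OR_MH = Σ(aᵢdᵢ/nᵢ) / Σ(bᵢcᵢ/nᵢ), where nᵢ is the stratum total.
Stratum 1 (Urban): n = 4995; a·d/n = 308·2250/4995 = 138.7387; b·c/n = 1648·789/4995 = 260.3147
Stratum 2 (Rural): n = 1070; a·d/n = 174·218/1070 = 35.4505; b·c/n = 451·227/1070 = 95.6794
OR_MH = (138.7387 + 35.4505) / (260.3147 + 95.6794) = 174.1892 / 355.9942 = 0.48930

0.489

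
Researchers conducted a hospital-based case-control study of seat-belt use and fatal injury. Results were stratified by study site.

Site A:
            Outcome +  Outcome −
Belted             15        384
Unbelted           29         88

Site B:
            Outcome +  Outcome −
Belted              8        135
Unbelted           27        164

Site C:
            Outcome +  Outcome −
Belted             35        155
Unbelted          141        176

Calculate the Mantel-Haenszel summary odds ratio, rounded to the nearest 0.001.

0.247

OR_MH = Σ(aᵢdᵢ/nᵢ) / Σ(bᵢcᵢ/nᵢ), where nᵢ is the stratum total.
Stratum 1 (Site A): n = 516; a·d/n = 15·88/516 = 2.5581; b·c/n = 384·29/516 = 21.5814
Stratum 2 (Site B): n = 334; a·d/n = 8·164/334 = 3.9281; b·c/n = 135·27/334 = 10.9132
Stratum 3 (Site C): n = 507; a·d/n = 35·176/507 = 12.1499; b·c/n = 155·141/507 = 43.1065
OR_MH = (2.5581 + 3.9281 + 12.1499) / (21.5814 + 10.9132 + 43.1065) = 18.6362 / 75.6011 = 0.24651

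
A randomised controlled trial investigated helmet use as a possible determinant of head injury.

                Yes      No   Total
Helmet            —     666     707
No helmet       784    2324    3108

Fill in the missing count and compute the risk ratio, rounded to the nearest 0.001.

0.230

The missing cell is in the exposed row: 707 − 666 = 41.
So a = 41, b = 666, c = 784, d = 2324.
RR = [a/(a+b)] / [c/(c+d)] = (41/707) / (784/3108) = 0.05799/0.25225 = 0.22989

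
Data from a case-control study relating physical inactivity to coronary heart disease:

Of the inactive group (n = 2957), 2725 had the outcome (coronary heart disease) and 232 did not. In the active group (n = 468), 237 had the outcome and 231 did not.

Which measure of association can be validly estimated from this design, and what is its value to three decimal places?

11.448

From the description: a = 2725, b = 232, c = 237, d = 231.
This is a case-control study: participants were sampled on outcome status, so risks in the source population cannot be estimated directly — relative risk is not valid here. The odds ratio is the appropriate measure.
OR = (a·d)/(b·c) = (2725 × 231) / (232 × 237) = 629475 / 54984 = 11.44833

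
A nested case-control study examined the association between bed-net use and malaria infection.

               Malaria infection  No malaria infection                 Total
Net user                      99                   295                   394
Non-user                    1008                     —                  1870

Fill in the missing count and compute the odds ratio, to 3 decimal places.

The missing cell is in the unexposed row: 1870 − 1008 = 862.
So a = 99, b = 295, c = 1008, d = 862.
OR = (a·d)/(b·c) = (99 × 862) / (295 × 1008) = 85338 / 297360 = 0.28699

0.287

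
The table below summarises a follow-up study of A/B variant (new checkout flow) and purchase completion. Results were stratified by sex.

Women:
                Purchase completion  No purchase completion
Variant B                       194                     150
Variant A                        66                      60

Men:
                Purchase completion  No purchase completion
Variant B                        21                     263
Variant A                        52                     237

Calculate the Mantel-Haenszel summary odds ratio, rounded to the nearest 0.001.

OR_MH = Σ(aᵢdᵢ/nᵢ) / Σ(bᵢcᵢ/nᵢ), where nᵢ is the stratum total.
Stratum 1 (Women): n = 470; a·d/n = 194·60/470 = 24.7660; b·c/n = 150·66/470 = 21.0638
Stratum 2 (Men): n = 573; a·d/n = 21·237/573 = 8.6859; b·c/n = 263·52/573 = 23.8674
OR_MH = (24.7660 + 8.6859) / (21.0638 + 23.8674) = 33.4518 / 44.9312 = 0.74451

0.745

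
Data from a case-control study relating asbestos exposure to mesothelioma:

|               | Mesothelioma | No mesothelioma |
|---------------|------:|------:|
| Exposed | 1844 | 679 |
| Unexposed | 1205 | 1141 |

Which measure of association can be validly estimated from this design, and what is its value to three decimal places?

2.572

Cells: a = 1844, b = 679, c = 1205, d = 1141.
This is a case-control study: participants were sampled on outcome status, so risks in the source population cannot be estimated directly — relative risk is not valid here. The odds ratio is the appropriate measure.
OR = (a·d)/(b·c) = (1844 × 1141) / (679 × 1205) = 2104004 / 818195 = 2.57152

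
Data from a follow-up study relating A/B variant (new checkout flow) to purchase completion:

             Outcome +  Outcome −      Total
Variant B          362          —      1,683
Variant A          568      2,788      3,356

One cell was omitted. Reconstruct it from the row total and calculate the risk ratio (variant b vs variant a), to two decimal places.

The missing cell is in the exposed row: 1683 − 362 = 1321.
So a = 362, b = 1321, c = 568, d = 2788.
RR = [a/(a+b)] / [c/(c+d)] = (362/1683) / (568/3356) = 0.21509/0.16925 = 1.27086

1.27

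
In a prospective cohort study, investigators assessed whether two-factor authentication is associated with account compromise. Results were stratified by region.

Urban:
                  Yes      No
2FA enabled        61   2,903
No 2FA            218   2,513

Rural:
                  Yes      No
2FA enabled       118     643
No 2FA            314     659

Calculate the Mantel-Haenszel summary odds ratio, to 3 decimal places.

OR_MH = Σ(aᵢdᵢ/nᵢ) / Σ(bᵢcᵢ/nᵢ), where nᵢ is the stratum total.
Stratum 1 (Urban): n = 5695; a·d/n = 61·2513/5695 = 26.9171; b·c/n = 2903·218/5695 = 111.1245
Stratum 2 (Rural): n = 1734; a·d/n = 118·659/1734 = 44.8454; b·c/n = 643·314/1734 = 116.4371
OR_MH = (26.9171 + 44.8454) / (111.1245 + 116.4371) = 71.7626 / 227.5616 = 0.31535

0.315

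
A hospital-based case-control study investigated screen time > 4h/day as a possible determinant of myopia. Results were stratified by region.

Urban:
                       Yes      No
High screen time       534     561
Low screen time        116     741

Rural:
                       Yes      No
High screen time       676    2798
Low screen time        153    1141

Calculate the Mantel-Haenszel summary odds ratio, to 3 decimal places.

2.960

OR_MH = Σ(aᵢdᵢ/nᵢ) / Σ(bᵢcᵢ/nᵢ), where nᵢ is the stratum total.
Stratum 1 (Urban): n = 1952; a·d/n = 534·741/1952 = 202.7121; b·c/n = 561·116/1952 = 33.3381
Stratum 2 (Rural): n = 4768; a·d/n = 676·1141/4768 = 161.7693; b·c/n = 2798·153/4768 = 89.7848
OR_MH = (202.7121 + 161.7693) / (33.3381 + 89.7848) = 364.4814 / 123.1229 = 2.96030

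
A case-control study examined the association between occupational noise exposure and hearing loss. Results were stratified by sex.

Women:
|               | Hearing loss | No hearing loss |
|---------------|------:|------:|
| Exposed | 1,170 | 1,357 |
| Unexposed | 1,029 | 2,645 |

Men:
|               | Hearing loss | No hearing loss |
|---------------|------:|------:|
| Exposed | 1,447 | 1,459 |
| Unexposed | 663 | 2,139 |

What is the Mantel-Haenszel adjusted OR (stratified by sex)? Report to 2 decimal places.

2.64

OR_MH = Σ(aᵢdᵢ/nᵢ) / Σ(bᵢcᵢ/nᵢ), where nᵢ is the stratum total.
Stratum 1 (Women): n = 6201; a·d/n = 1170·2645/6201 = 499.0566; b·c/n = 1357·1029/6201 = 225.1819
Stratum 2 (Men): n = 5708; a·d/n = 1447·2139/5708 = 542.2447; b·c/n = 1459·663/5708 = 169.4669
OR_MH = (499.0566 + 542.2447) / (225.1819 + 169.4669) = 1041.3013 / 394.6488 = 2.63855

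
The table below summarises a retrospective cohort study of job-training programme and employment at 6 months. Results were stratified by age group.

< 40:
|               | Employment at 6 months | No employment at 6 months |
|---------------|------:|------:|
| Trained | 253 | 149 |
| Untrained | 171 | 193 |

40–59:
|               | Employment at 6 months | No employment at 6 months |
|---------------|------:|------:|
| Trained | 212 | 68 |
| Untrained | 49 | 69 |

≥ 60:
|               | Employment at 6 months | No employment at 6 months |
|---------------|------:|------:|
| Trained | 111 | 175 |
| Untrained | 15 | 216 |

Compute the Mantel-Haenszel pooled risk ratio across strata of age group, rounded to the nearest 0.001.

RR_MH = Σ(aᵢ·n₀ᵢ/nᵢ) / Σ(cᵢ·n₁ᵢ/nᵢ), with n₁ᵢ = aᵢ+bᵢ (exposed), n₀ᵢ = cᵢ+dᵢ (unexposed), nᵢ = n₁ᵢ+n₀ᵢ.
Stratum 1 (< 40): n₁ = 402, n₀ = 364, n = 766; a·n₀/n = 253·364/766 = 120.2245; c·n₁/n = 171·402/766 = 89.7415
Stratum 2 (40–59): n₁ = 280, n₀ = 118, n = 398; a·n₀/n = 212·118/398 = 62.8543; c·n₁/n = 49·280/398 = 34.4724
Stratum 3 (≥ 60): n₁ = 286, n₀ = 231, n = 517; a·n₀/n = 111·231/517 = 49.5957; c·n₁/n = 15·286/517 = 8.2979
RR_MH = (120.2245 + 62.8543 + 49.5957) / (89.7415 + 34.4724 + 8.2979) = 232.6746 / 132.5117 = 1.75588

1.756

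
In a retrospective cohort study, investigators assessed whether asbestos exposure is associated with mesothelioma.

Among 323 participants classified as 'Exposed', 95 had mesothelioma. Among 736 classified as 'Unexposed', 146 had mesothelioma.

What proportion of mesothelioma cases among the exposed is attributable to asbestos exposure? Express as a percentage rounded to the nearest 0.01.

From the description: a = 95, b = 228, c = 146, d = 590.
Risk in exposed = 95/323 = 0.29412; risk in unexposed = 146/736 = 0.19837.
RR = 0.29412/0.19837 = 1.48268
AR% = (RR − 1)/RR × 100 = (1.48268 − 1)/1.48268 × 100 = 32.5543%

32.55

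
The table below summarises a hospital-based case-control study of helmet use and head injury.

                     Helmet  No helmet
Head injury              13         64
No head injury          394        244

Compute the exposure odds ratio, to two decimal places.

0.13

Reading the table with exposure as columns: a = 13 (Helmet, case), b = 394 (Helmet, non-case), c = 64 (No helmet, case), d = 244.
OR = (a·d)/(b·c) = (13 × 244) / (394 × 64) = 3172 / 25216 = 0.12579
Exposure is associated with lower odds of head injury (OR = 0.13 < 1).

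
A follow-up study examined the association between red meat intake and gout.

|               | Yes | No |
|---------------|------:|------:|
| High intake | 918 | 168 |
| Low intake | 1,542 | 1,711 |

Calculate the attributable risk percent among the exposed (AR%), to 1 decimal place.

43.9

Cells: a = 918, b = 168, c = 1542, d = 1711.
Risk in exposed = 918/1086 = 0.84530; risk in unexposed = 1542/3253 = 0.47402.
RR = 0.84530/0.47402 = 1.78325
AR% = (RR − 1)/RR × 100 = (1.78325 − 1)/1.78325 × 100 = 43.9227%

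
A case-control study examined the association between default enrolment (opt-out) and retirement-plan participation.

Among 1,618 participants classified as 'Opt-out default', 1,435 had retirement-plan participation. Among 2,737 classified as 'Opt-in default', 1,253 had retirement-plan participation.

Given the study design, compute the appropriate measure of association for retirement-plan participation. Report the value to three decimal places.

From the description: a = 1435, b = 183, c = 1253, d = 1484.
This is a case-control study: participants were sampled on outcome status, so risks in the source population cannot be estimated directly — relative risk is not valid here. The odds ratio is the appropriate measure.
OR = (a·d)/(b·c) = (1435 × 1484) / (183 × 1253) = 2129540 / 229299 = 9.28718

9.287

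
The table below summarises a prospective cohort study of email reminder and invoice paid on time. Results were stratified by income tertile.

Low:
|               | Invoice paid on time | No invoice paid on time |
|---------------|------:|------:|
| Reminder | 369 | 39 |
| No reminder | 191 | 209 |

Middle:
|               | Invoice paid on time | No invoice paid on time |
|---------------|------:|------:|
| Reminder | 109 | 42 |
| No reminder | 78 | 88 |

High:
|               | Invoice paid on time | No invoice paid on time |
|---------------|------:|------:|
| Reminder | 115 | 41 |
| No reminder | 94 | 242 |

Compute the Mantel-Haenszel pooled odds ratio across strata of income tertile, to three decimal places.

OR_MH = Σ(aᵢdᵢ/nᵢ) / Σ(bᵢcᵢ/nᵢ), where nᵢ is the stratum total.
Stratum 1 (Low): n = 808; a·d/n = 369·209/808 = 95.4468; b·c/n = 39·191/808 = 9.2191
Stratum 2 (Middle): n = 317; a·d/n = 109·88/317 = 30.2587; b·c/n = 42·78/317 = 10.3344
Stratum 3 (High): n = 492; a·d/n = 115·242/492 = 56.5650; b·c/n = 41·94/492 = 7.8333
OR_MH = (95.4468 + 30.2587 + 56.5650) / (9.2191 + 10.3344 + 7.8333) = 182.2705 / 27.3868 = 6.65542

6.655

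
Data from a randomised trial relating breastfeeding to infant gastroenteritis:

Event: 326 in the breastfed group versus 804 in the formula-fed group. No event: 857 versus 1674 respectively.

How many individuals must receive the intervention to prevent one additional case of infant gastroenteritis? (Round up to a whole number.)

21

Risk in treated group = 326/1183 = 0.27557; risk in control = 804/2478 = 0.32446.
Absolute risk reduction = 0.32446 − 0.27557 = 0.04888
NNT = 1 / ARR = 1 / 0.04888 = 20.456 → round up → 21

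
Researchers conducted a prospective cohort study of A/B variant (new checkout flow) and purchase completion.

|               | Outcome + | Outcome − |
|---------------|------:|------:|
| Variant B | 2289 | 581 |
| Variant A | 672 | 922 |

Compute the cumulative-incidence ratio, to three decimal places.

Cells: a = 2289, b = 581, c = 672, d = 922.
Risk in exposed = 2289/2870 = 0.79756; risk in unexposed = 672/1594 = 0.42158.
RR = 0.79756 / 0.42158 = 1.89183
The risk among the exposed is 1.89 times that among the unexposed.

1.892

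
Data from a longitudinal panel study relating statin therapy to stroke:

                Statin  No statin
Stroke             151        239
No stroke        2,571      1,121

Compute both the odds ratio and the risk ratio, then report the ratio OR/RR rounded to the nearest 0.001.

0.873

Reading the table with exposure as columns: a = 151 (Statin, case), b = 2571 (Statin, non-case), c = 239 (No statin, case), d = 1121.
OR = (151·1121)/(2571·239) = 169271/614469 = 0.27548
Risk in exposed = 151/2722 = 0.05547; risk in unexposed = 239/1360 = 0.17574; RR = 0.31567
OR/RR = 0.27548 / 0.31567 = 0.87268
The outcome is not rare, so the OR lies further from 1 than the RR.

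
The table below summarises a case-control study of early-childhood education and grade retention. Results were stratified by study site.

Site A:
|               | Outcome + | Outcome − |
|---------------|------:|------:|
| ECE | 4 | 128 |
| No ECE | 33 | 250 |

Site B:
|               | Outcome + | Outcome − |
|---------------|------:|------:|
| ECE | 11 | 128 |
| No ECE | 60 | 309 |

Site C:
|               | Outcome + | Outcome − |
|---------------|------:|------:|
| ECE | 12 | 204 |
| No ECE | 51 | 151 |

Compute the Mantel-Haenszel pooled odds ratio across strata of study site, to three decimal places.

OR_MH = Σ(aᵢdᵢ/nᵢ) / Σ(bᵢcᵢ/nᵢ), where nᵢ is the stratum total.
Stratum 1 (Site A): n = 415; a·d/n = 4·250/415 = 2.4096; b·c/n = 128·33/415 = 10.1783
Stratum 2 (Site B): n = 508; a·d/n = 11·309/508 = 6.6909; b·c/n = 128·60/508 = 15.1181
Stratum 3 (Site C): n = 418; a·d/n = 12·151/418 = 4.3349; b·c/n = 204·51/418 = 24.8900
OR_MH = (2.4096 + 6.6909 + 4.3349) / (10.1783 + 15.1181 + 24.8900) = 13.4355 / 50.1864 = 0.26771

0.268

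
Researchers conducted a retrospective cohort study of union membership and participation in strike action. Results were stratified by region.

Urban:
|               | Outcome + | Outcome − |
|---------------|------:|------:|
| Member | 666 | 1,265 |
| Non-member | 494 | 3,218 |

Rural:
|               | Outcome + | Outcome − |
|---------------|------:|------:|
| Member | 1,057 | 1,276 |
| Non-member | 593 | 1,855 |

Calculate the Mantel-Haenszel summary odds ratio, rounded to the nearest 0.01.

2.94

OR_MH = Σ(aᵢdᵢ/nᵢ) / Σ(bᵢcᵢ/nᵢ), where nᵢ is the stratum total.
Stratum 1 (Urban): n = 5643; a·d/n = 666·3218/5643 = 379.7959; b·c/n = 1265·494/5643 = 110.7407
Stratum 2 (Rural): n = 4781; a·d/n = 1057·1855/4781 = 410.1098; b·c/n = 1276·593/4781 = 158.2656
OR_MH = (379.7959 + 410.1098) / (110.7407 + 158.2656) = 789.9057 / 269.0064 = 2.93638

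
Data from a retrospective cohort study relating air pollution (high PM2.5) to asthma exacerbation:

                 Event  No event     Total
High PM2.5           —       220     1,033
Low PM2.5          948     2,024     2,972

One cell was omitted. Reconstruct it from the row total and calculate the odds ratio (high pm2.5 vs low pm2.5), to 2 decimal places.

The missing cell is in the exposed row: 1033 − 220 = 813.
So a = 813, b = 220, c = 948, d = 2024.
OR = (a·d)/(b·c) = (813 × 2024) / (220 × 948) = 1645512 / 208560 = 7.88987

7.89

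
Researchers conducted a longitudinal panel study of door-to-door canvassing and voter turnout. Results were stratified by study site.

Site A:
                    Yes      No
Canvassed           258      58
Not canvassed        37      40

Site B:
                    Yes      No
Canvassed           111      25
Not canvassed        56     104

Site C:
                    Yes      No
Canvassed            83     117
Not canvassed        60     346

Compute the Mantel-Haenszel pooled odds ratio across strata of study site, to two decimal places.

5.17

OR_MH = Σ(aᵢdᵢ/nᵢ) / Σ(bᵢcᵢ/nᵢ), where nᵢ is the stratum total.
Stratum 1 (Site A): n = 393; a·d/n = 258·40/393 = 26.2595; b·c/n = 58·37/393 = 5.4606
Stratum 2 (Site B): n = 296; a·d/n = 111·104/296 = 39.0000; b·c/n = 25·56/296 = 4.7297
Stratum 3 (Site C): n = 606; a·d/n = 83·346/606 = 47.3894; b·c/n = 117·60/606 = 11.5842
OR_MH = (26.2595 + 39.0000 + 47.3894) / (5.4606 + 4.7297 + 11.5842) = 112.6490 / 21.7744 = 5.17345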